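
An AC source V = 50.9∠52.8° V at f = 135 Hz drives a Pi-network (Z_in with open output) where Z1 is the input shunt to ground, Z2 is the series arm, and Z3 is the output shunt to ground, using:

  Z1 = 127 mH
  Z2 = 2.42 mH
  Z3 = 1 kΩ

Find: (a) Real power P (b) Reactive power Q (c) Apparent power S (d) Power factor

Step 1 — Angular frequency: ω = 2π·f = 2π·135 = 848.2 rad/s.
Step 2 — Component impedances:
  Z1: Z = jωL = j·848.2·0.127 = 0 + j107.7 Ω
  Z2: Z = jωL = j·848.2·0.00242 = 0 + j2.053 Ω
  Z3: Z = R = 1000 Ω
Step 3 — With open output, the series arm Z2 and the output shunt Z3 appear in series to ground: Z2 + Z3 = 1000 + j2.053 Ω.
Step 4 — Parallel with input shunt Z1: Z_in = Z1 || (Z2 + Z3) = 11.47 + j106.5 Ω = 107.1∠83.9° Ω.
Step 5 — Source phasor: V = 50.9∠52.8° V = 30.77 + j40.54 V.
Step 6 — Current: I = V / Z = 0.4072 - j0.2452 A = 0.4753∠-31.1° A.
Step 7 — Complex power: S = V·I* = 2.591 + j24.06 VA.
Step 8 — Real power: P = Re(S) = 2.591 W.
Step 9 — Reactive power: Q = Im(S) = 24.06 VAR.
Step 10 — Apparent power: |S| = 24.19 VA.
Step 11 — Power factor: PF = P/|S| = 0.1071 (lagging).

(a) P = 2.591 W  (b) Q = 24.06 VAR  (c) S = 24.19 VA  (d) PF = 0.1071 (lagging)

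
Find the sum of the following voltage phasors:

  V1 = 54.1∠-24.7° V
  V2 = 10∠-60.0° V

Step 1 — Convert each phasor to rectangular form:
  V1 = 54.1·(cos(-24.7°) + j·sin(-24.7°)) = 49.15 - j22.61 V
  V2 = 10·(cos(-60.0°) + j·sin(-60.0°)) = 5 - j8.66 V
Step 2 — Sum components: V_total = 54.15 - j31.27 V.
Step 3 — Convert to polar: |V_total| = 62.53 V, ∠V_total = -30.0°.

V_total = 62.53∠-30.0° V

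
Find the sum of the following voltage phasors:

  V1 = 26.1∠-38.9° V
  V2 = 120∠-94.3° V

Step 1 — Convert each phasor to rectangular form:
  V1 = 26.1·(cos(-38.9°) + j·sin(-38.9°)) = 20.31 - j16.39 V
  V2 = 120·(cos(-94.3°) + j·sin(-94.3°)) = -8.997 - j119.7 V
Step 2 — Sum components: V_total = 11.31 - j136.1 V.
Step 3 — Convert to polar: |V_total| = 136.5 V, ∠V_total = -85.2°.

V_total = 136.5∠-85.2° V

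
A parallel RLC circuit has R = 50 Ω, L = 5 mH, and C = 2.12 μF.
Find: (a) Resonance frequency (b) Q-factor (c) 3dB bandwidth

Step 1 — Resonance: ω₀ = 1/√(LC) = 1/√(0.005·2.12e-06) = 9713 rad/s.
Step 2 — f₀ = ω₀/(2π) = 1546 Hz.
Step 3 — Parallel Q: Q = R/(ω₀L) = 50/(9713·0.005) = 1.03.
Step 4 — Bandwidth: Δω = ω₀/Q = 9434 rad/s; BW = Δω/(2π) = 1501 Hz.

(a) f₀ = 1546 Hz  (b) Q = 1.03  (c) BW = 1501 Hz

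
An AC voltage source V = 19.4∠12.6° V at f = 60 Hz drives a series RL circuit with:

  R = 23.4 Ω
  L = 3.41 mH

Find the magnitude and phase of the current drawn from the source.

Step 1 — Angular frequency: ω = 2π·f = 2π·60 = 377 rad/s.
Step 2 — Component impedances:
  R: Z = R = 23.4 Ω
  L: Z = jωL = j·377·0.00341 = 0 + j1.286 Ω
Step 3 — Series combination: Z_total = R + L = 23.4 + j1.286 Ω = 23.44∠3.1° Ω.
Step 4 — Source phasor: V = 19.4∠12.6° V = 18.93 + j4.232 V.
Step 5 — Ohm's law: I = V / Z_total = (18.93 + j4.232) / (23.4 + j1.286) = 0.8166 + j0.136 A.
Step 6 — Convert to polar: |I| = 0.8278 A, ∠I = 9.5°.

I = 0.8278∠9.5° A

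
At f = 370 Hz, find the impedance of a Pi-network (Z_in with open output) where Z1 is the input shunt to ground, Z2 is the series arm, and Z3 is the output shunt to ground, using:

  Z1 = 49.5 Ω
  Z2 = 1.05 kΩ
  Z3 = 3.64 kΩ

Step 1 — Angular frequency: ω = 2π·f = 2π·370 = 2325 rad/s.
Step 2 — Component impedances:
  Z1: Z = R = 49.5 Ω
  Z2: Z = R = 1050 Ω
  Z3: Z = R = 3640 Ω
Step 3 — With open output, the series arm Z2 and the output shunt Z3 appear in series to ground: Z2 + Z3 = 4690 Ω.
Step 4 — Parallel with input shunt Z1: Z_in = Z1 || (Z2 + Z3) = 48.98 Ω = 48.98∠0.0° Ω.

Z = 48.98 Ω = 48.98∠0.0° Ω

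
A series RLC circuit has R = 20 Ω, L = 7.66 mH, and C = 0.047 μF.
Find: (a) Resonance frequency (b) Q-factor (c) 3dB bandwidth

Step 1 — Resonance: ω₀ = 1/√(LC) = 1/√(0.00766·4.7e-08) = 5.27e+04 rad/s.
Step 2 — f₀ = ω₀/(2π) = 8388 Hz.
Step 3 — Series Q: Q = ω₀L/R = 5.27e+04·0.00766/20 = 20.19.
Step 4 — Bandwidth: Δω = ω₀/Q = 2611 rad/s; BW = Δω/(2π) = 415.5 Hz.

(a) f₀ = 8388 Hz  (b) Q = 20.19  (c) BW = 415.5 Hz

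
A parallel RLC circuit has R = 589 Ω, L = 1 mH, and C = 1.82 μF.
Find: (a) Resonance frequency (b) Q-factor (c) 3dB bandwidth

Step 1 — Resonance: ω₀ = 1/√(LC) = 1/√(0.001·1.82e-06) = 2.344e+04 rad/s.
Step 2 — f₀ = ω₀/(2π) = 3731 Hz.
Step 3 — Parallel Q: Q = R/(ω₀L) = 589/(2.344e+04·0.001) = 25.13.
Step 4 — Bandwidth: Δω = ω₀/Q = 932.9 rad/s; BW = Δω/(2π) = 148.5 Hz.

(a) f₀ = 3731 Hz  (b) Q = 25.13  (c) BW = 148.5 Hz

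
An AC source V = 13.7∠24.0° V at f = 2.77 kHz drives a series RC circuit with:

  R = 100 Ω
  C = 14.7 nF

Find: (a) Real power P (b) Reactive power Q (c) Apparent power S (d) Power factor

Step 1 — Angular frequency: ω = 2π·f = 2π·2770 = 1.74e+04 rad/s.
Step 2 — Component impedances:
  R: Z = R = 100 Ω
  C: Z = 1/(jωC) = -j/(ω·C) = 0 - j3909 Ω
Step 3 — Series combination: Z_total = R + C = 100 - j3909 Ω = 3910∠-88.5° Ω.
Step 4 — Source phasor: V = 13.7∠24.0° V = 12.52 + j5.572 V.
Step 5 — Current: I = V / Z = -0.001343 + j0.003236 A = 0.003504∠112.5° A.
Step 6 — Complex power: S = V·I* = 0.001228 - j0.04799 VA.
Step 7 — Real power: P = Re(S) = 0.001228 W.
Step 8 — Reactive power: Q = Im(S) = -0.04799 VAR.
Step 9 — Apparent power: |S| = 0.048 VA.
Step 10 — Power factor: PF = P/|S| = 0.02558 (leading).

(a) P = 0.001228 W  (b) Q = -0.04799 VAR  (c) S = 0.048 VA  (d) PF = 0.02558 (leading)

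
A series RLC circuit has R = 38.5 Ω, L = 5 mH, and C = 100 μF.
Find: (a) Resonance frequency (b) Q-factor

Step 1 — Resonance condition Im(Z)=0 gives ω₀ = 1/√(LC).
Step 2 — ω₀ = 1/√(0.005·0.0001) = 1414 rad/s.
Step 3 — f₀ = ω₀/(2π) = 225.1 Hz.
Step 4 — Series Q: Q = ω₀L/R = 1414·0.005/38.5 = 0.1837.

(a) f₀ = 225.1 Hz  (b) Q = 0.1837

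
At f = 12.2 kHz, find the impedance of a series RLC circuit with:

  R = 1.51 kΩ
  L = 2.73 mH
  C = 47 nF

Step 1 — Angular frequency: ω = 2π·f = 2π·1.22e+04 = 7.665e+04 rad/s.
Step 2 — Component impedances:
  R: Z = R = 1510 Ω
  L: Z = jωL = j·7.665e+04·0.00273 = 0 + j209.3 Ω
  C: Z = 1/(jωC) = -j/(ω·C) = 0 - j277.6 Ω
Step 3 — Series combination: Z_total = R + L + C = 1510 - j68.3 Ω = 1512∠-2.6° Ω.

Z = 1510 - j68.3 Ω = 1512∠-2.6° Ω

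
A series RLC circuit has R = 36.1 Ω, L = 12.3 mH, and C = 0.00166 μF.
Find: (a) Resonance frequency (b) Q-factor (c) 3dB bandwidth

Step 1 — Resonance condition Im(Z)=0 gives ω₀ = 1/√(LC).
Step 2 — ω₀ = 1/√(0.0123·1.66e-09) = 2.213e+05 rad/s.
Step 3 — f₀ = ω₀/(2π) = 3.522e+04 Hz.
Step 4 — Series Q: Q = ω₀L/R = 2.213e+05·0.0123/36.1 = 75.4.
Step 5 — 3dB bandwidth: Δω = ω₀/Q = 2935 rad/s; BW = Δω/(2π) = 467.1 Hz.

(a) f₀ = 3.522e+04 Hz  (b) Q = 75.4  (c) BW = 467.1 Hz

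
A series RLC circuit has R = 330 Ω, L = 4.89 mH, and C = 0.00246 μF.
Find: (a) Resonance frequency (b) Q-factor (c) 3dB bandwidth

Step 1 — Resonance: ω₀ = 1/√(LC) = 1/√(0.00489·2.46e-09) = 2.883e+05 rad/s.
Step 2 — f₀ = ω₀/(2π) = 4.589e+04 Hz.
Step 3 — Series Q: Q = ω₀L/R = 2.883e+05·0.00489/330 = 4.272.
Step 4 — Bandwidth: Δω = ω₀/Q = 6.748e+04 rad/s; BW = Δω/(2π) = 1.074e+04 Hz.

(a) f₀ = 4.589e+04 Hz  (b) Q = 4.272  (c) BW = 1.074e+04 Hz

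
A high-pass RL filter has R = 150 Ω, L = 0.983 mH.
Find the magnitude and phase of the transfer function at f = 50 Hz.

Step 1 — Angular frequency: ω = 2π·50 = 314.2 rad/s.
Step 2 — Transfer function: H(jω) = jωL/(R + jωL).
Step 3 — Numerator jωL = j·0.3088; denominator R + jωL = 150 + j0.3088.
Step 4 — H = 4.239e-06 + j0.002059.
Step 5 — Magnitude: |H| = 0.002059 (-53.7 dB); phase: φ = 89.9°.

|H| = 0.002059 (-53.7 dB), φ = 89.9°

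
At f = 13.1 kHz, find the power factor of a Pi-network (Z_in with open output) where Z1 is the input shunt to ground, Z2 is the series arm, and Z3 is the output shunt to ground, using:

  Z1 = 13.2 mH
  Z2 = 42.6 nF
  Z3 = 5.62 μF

Step 1 — Angular frequency: ω = 2π·f = 2π·1.31e+04 = 8.231e+04 rad/s.
Step 2 — Component impedances:
  Z1: Z = jωL = j·8.231e+04·0.0132 = 0 + j1086 Ω
  Z2: Z = 1/(jωC) = -j/(ω·C) = 0 - j285.2 Ω
  Z3: Z = 1/(jωC) = -j/(ω·C) = 0 - j2.162 Ω
Step 3 — With open output, the series arm Z2 and the output shunt Z3 appear in series to ground: Z2 + Z3 = 0 - j287.4 Ω.
Step 4 — Parallel with input shunt Z1: Z_in = Z1 || (Z2 + Z3) = 0 - j390.7 Ω = 390.7∠-90.0° Ω.
Step 5 — Power factor: PF = cos(φ) = Re(Z)/|Z| = 0/390.7 = 0.
Step 6 — Type: Im(Z) = -390.7 ⇒ leading (phase φ = -90.0°).

PF = 0 (leading, φ = -90.0°)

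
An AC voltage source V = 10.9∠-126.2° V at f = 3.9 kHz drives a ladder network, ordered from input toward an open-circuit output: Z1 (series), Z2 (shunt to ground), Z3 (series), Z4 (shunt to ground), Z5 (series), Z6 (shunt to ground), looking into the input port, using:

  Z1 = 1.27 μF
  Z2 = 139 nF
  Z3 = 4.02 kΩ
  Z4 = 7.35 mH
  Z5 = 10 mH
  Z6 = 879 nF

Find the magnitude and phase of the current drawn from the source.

Step 1 — Angular frequency: ω = 2π·f = 2π·3900 = 2.45e+04 rad/s.
Step 2 — Component impedances:
  Z1: Z = 1/(jωC) = -j/(ω·C) = 0 - j32.13 Ω
  Z2: Z = 1/(jωC) = -j/(ω·C) = 0 - j293.6 Ω
  Z3: Z = R = 4020 Ω
  Z4: Z = jωL = j·2.45e+04·0.00735 = 0 + j180.1 Ω
  Z5: Z = jωL = j·2.45e+04·0.01 = 0 + j245 Ω
  Z6: Z = 1/(jωC) = -j/(ω·C) = 0 - j46.43 Ω
Step 3 — Ladder network (open output): work backward from the far end, alternating series and parallel combinations. Z_in = 21.39 - j324.7 Ω = 325.4∠-86.2° Ω.
Step 4 — Source phasor: V = 10.9∠-126.2° V = -6.438 - j8.796 V.
Step 5 — Ohm's law: I = V / Z_total = (-6.438 - j8.796) / (21.39 - j324.7) = 0.02567 - j0.02152 A.
Step 6 — Convert to polar: |I| = 0.0335 A, ∠I = -40.0°.

I = 0.0335∠-40.0° A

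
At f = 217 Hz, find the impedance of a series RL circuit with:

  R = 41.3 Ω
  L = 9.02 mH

Step 1 — Angular frequency: ω = 2π·f = 2π·217 = 1363 rad/s.
Step 2 — Component impedances:
  R: Z = R = 41.3 Ω
  L: Z = jωL = j·1363·0.00902 = 0 + j12.3 Ω
Step 3 — Series combination: Z_total = R + L = 41.3 + j12.3 Ω = 43.09∠16.6° Ω.

Z = 41.3 + j12.3 Ω = 43.09∠16.6° Ω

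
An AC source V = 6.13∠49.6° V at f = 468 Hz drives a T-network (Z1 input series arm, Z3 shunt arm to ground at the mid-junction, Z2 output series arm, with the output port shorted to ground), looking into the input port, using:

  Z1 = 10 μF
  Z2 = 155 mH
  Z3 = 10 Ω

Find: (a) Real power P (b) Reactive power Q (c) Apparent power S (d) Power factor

Step 1 — Angular frequency: ω = 2π·f = 2π·468 = 2941 rad/s.
Step 2 — Component impedances:
  Z1: Z = 1/(jωC) = -j/(ω·C) = 0 - j34.01 Ω
  Z2: Z = jωL = j·2941·0.155 = 0 + j455.8 Ω
  Z3: Z = R = 10 Ω
Step 3 — With the output port shorted to ground, the output series arm Z2 runs from the junction to ground; the shunt arm Z3 also runs from the junction to ground. They appear in parallel: Z3 || Z2 = 9.995 + j0.2193 Ω.
Step 4 — Series with input arm Z1: Z_in = Z1 + (Z3 || Z2) = 9.995 - j33.79 Ω = 35.24∠-73.5° Ω.
Step 5 — Source phasor: V = 6.13∠49.6° V = 3.973 + j4.668 V.
Step 6 — Current: I = V / Z = -0.09506 + j0.1457 A = 0.174∠123.1° A.
Step 7 — Complex power: S = V·I* = 0.3025 - j1.023 VA.
Step 8 — Real power: P = Re(S) = 0.3025 W.
Step 9 — Reactive power: Q = Im(S) = -1.023 VAR.
Step 10 — Apparent power: |S| = 1.066 VA.
Step 11 — Power factor: PF = P/|S| = 0.2837 (leading).

(a) P = 0.3025 W  (b) Q = -1.023 VAR  (c) S = 1.066 VA  (d) PF = 0.2837 (leading)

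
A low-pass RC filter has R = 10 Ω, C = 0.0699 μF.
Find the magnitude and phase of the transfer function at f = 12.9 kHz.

Step 1 — Angular frequency: ω = 2π·1.29e+04 = 8.105e+04 rad/s.
Step 2 — Transfer function: H(jω) = 1/(1 + jωRC).
Step 3 — Denominator: 1 + jωRC = 1 + j·8.105e+04·10·6.99e-08 = 1 + j0.05666.
Step 4 — H = 0.9968 - j0.05647.
Step 5 — Magnitude: |H| = 0.9984 (-0.0 dB); phase: φ = -3.2°.

|H| = 0.9984 (-0.0 dB), φ = -3.2°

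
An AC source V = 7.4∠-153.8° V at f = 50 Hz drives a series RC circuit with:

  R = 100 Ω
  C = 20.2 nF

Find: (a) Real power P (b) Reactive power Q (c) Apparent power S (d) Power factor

Step 1 — Angular frequency: ω = 2π·f = 2π·50 = 314.2 rad/s.
Step 2 — Component impedances:
  R: Z = R = 100 Ω
  C: Z = 1/(jωC) = -j/(ω·C) = 0 - j1.576e+05 Ω
Step 3 — Series combination: Z_total = R + C = 100 - j1.576e+05 Ω = 1.576e+05∠-90.0° Ω.
Step 4 — Source phasor: V = 7.4∠-153.8° V = -6.64 - j3.267 V.
Step 5 — Current: I = V / Z = 2.071e-05 - j4.215e-05 A = 4.696e-05∠-63.8° A.
Step 6 — Complex power: S = V·I* = 2.205e-07 - j0.0003475 VA.
Step 7 — Real power: P = Re(S) = 2.205e-07 W.
Step 8 — Reactive power: Q = Im(S) = -0.0003475 VAR.
Step 9 — Apparent power: |S| = 0.0003475 VA.
Step 10 — Power factor: PF = P/|S| = 0.0006346 (leading).

(a) P = 2.205e-07 W  (b) Q = -0.0003475 VAR  (c) S = 0.0003475 VA  (d) PF = 0.0006346 (leading)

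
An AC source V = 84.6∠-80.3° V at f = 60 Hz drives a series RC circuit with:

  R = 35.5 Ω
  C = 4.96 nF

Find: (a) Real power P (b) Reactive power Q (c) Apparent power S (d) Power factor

Step 1 — Angular frequency: ω = 2π·f = 2π·60 = 377 rad/s.
Step 2 — Component impedances:
  R: Z = R = 35.5 Ω
  C: Z = 1/(jωC) = -j/(ω·C) = 0 - j5.348e+05 Ω
Step 3 — Series combination: Z_total = R + C = 35.5 - j5.348e+05 Ω = 5.348e+05∠-90.0° Ω.
Step 4 — Source phasor: V = 84.6∠-80.3° V = 14.25 - j83.39 V.
Step 5 — Current: I = V / Z = 0.0001559 + j2.664e-05 A = 0.0001582∠9.7° A.
Step 6 — Complex power: S = V·I* = 8.884e-07 - j0.01338 VA.
Step 7 — Real power: P = Re(S) = 8.884e-07 W.
Step 8 — Reactive power: Q = Im(S) = -0.01338 VAR.
Step 9 — Apparent power: |S| = 0.01338 VA.
Step 10 — Power factor: PF = P/|S| = 6.638e-05 (leading).

(a) P = 8.884e-07 W  (b) Q = -0.01338 VAR  (c) S = 0.01338 VA  (d) PF = 6.638e-05 (leading)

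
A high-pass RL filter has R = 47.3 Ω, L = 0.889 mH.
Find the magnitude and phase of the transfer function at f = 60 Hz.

Step 1 — Angular frequency: ω = 2π·60 = 377 rad/s.
Step 2 — Transfer function: H(jω) = jωL/(R + jωL).
Step 3 — Numerator jωL = j·0.3351; denominator R + jωL = 47.3 + j0.3351.
Step 4 — H = 5.02e-05 + j0.007085.
Step 5 — Magnitude: |H| = 0.007085 (-43.0 dB); phase: φ = 89.6°.

|H| = 0.007085 (-43.0 dB), φ = 89.6°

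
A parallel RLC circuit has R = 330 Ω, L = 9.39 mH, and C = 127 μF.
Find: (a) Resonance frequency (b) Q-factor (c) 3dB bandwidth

Step 1 — Resonance: ω₀ = 1/√(LC) = 1/√(0.00939·0.000127) = 915.7 rad/s.
Step 2 — f₀ = ω₀/(2π) = 145.7 Hz.
Step 3 — Parallel Q: Q = R/(ω₀L) = 330/(915.7·0.00939) = 38.38.
Step 4 — Bandwidth: Δω = ω₀/Q = 23.86 rad/s; BW = Δω/(2π) = 3.798 Hz.

(a) f₀ = 145.7 Hz  (b) Q = 38.38  (c) BW = 3.798 Hz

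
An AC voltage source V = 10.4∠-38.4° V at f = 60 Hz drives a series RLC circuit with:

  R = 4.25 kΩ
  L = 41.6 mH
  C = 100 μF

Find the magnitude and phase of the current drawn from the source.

Step 1 — Angular frequency: ω = 2π·f = 2π·60 = 377 rad/s.
Step 2 — Component impedances:
  R: Z = R = 4250 Ω
  L: Z = jωL = j·377·0.0416 = 0 + j15.68 Ω
  C: Z = 1/(jωC) = -j/(ω·C) = 0 - j26.53 Ω
Step 3 — Series combination: Z_total = R + L + C = 4250 - j10.84 Ω = 4250∠-0.1° Ω.
Step 4 — Source phasor: V = 10.4∠-38.4° V = 8.15 - j6.46 V.
Step 5 — Ohm's law: I = V / Z_total = (8.15 - j6.46) / (4250 - j10.84) = 0.001922 - j0.001515 A.
Step 6 — Convert to polar: |I| = 0.002447 A, ∠I = -38.3°.

I = 0.002447∠-38.3° A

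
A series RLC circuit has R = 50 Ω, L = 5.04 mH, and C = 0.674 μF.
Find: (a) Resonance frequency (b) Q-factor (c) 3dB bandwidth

Step 1 — Resonance: ω₀ = 1/√(LC) = 1/√(0.00504·6.74e-07) = 1.716e+04 rad/s.
Step 2 — f₀ = ω₀/(2π) = 2731 Hz.
Step 3 — Series Q: Q = ω₀L/R = 1.716e+04·0.00504/50 = 1.729.
Step 4 — Bandwidth: Δω = ω₀/Q = 9921 rad/s; BW = Δω/(2π) = 1579 Hz.

(a) f₀ = 2731 Hz  (b) Q = 1.729  (c) BW = 1579 Hz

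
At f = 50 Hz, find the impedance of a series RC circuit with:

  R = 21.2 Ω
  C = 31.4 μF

Step 1 — Angular frequency: ω = 2π·f = 2π·50 = 314.2 rad/s.
Step 2 — Component impedances:
  R: Z = R = 21.2 Ω
  C: Z = 1/(jωC) = -j/(ω·C) = 0 - j101.4 Ω
Step 3 — Series combination: Z_total = R + C = 21.2 - j101.4 Ω = 103.6∠-78.2° Ω.

Z = 21.2 - j101.4 Ω = 103.6∠-78.2° Ω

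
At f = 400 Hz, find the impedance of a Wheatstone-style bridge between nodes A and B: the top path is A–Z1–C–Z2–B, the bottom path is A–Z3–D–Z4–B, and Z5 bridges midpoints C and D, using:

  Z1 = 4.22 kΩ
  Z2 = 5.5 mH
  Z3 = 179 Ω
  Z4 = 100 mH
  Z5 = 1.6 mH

Step 1 — Angular frequency: ω = 2π·f = 2π·400 = 2513 rad/s.
Step 2 — Component impedances:
  Z1: Z = R = 4220 Ω
  Z2: Z = jωL = j·2513·0.0055 = 0 + j13.82 Ω
  Z3: Z = R = 179 Ω
  Z4: Z = jωL = j·2513·0.1 = 0 + j251.3 Ω
  Z5: Z = jωL = j·2513·0.0016 = 0 + j4.021 Ω
Step 3 — Bridge requires nodal analysis (the Z5 bridge couples midpoints C and D, so the two paths cannot be reduced to a simple series/parallel combination). Setting node B to ground and injecting 1 A at node A, the 3-node admittance system at A, C, D solves to V_A = Z_AB = 171.7 + j16.36 Ω = 172.5∠5.4° Ω.

Z = 171.7 + j16.36 Ω = 172.5∠5.4° Ω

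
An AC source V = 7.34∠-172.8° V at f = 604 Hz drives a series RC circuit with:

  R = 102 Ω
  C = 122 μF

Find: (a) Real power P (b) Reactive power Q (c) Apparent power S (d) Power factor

Step 1 — Angular frequency: ω = 2π·f = 2π·604 = 3795 rad/s.
Step 2 — Component impedances:
  R: Z = R = 102 Ω
  C: Z = 1/(jωC) = -j/(ω·C) = 0 - j2.16 Ω
Step 3 — Series combination: Z_total = R + C = 102 - j2.16 Ω = 102∠-1.2° Ω.
Step 4 — Source phasor: V = 7.34∠-172.8° V = -7.282 - j0.9199 V.
Step 5 — Current: I = V / Z = -0.07117 - j0.01053 A = 0.07194∠-171.6° A.
Step 6 — Complex power: S = V·I* = 0.528 - j0.01118 VA.
Step 7 — Real power: P = Re(S) = 0.528 W.
Step 8 — Reactive power: Q = Im(S) = -0.01118 VAR.
Step 9 — Apparent power: |S| = 0.5281 VA.
Step 10 — Power factor: PF = P/|S| = 0.9998 (leading).

(a) P = 0.528 W  (b) Q = -0.01118 VAR  (c) S = 0.5281 VA  (d) PF = 0.9998 (leading)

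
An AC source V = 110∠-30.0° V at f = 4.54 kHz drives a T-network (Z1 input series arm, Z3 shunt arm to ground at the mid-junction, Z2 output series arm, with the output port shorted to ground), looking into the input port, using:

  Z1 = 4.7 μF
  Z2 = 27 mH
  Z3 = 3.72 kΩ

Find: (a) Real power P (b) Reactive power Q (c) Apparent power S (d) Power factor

Step 1 — Angular frequency: ω = 2π·f = 2π·4540 = 2.853e+04 rad/s.
Step 2 — Component impedances:
  Z1: Z = 1/(jωC) = -j/(ω·C) = 0 - j7.459 Ω
  Z2: Z = jωL = j·2.853e+04·0.027 = 0 + j770.2 Ω
  Z3: Z = R = 3720 Ω
Step 3 — With the output port shorted to ground, the output series arm Z2 runs from the junction to ground; the shunt arm Z3 also runs from the junction to ground. They appear in parallel: Z3 || Z2 = 152.9 + j738.5 Ω.
Step 4 — Series with input arm Z1: Z_in = Z1 + (Z3 || Z2) = 152.9 + j731.1 Ω = 746.9∠78.2° Ω.
Step 5 — Source phasor: V = 110∠-30.0° V = 95.26 - j55 V.
Step 6 — Current: I = V / Z = -0.04597 - j0.1399 A = 0.1473∠-108.2° A.
Step 7 — Complex power: S = V·I* = 3.317 + j15.86 VA.
Step 8 — Real power: P = Re(S) = 3.317 W.
Step 9 — Reactive power: Q = Im(S) = 15.86 VAR.
Step 10 — Apparent power: |S| = 16.2 VA.
Step 11 — Power factor: PF = P/|S| = 0.2047 (lagging).

(a) P = 3.317 W  (b) Q = 15.86 VAR  (c) S = 16.2 VA  (d) PF = 0.2047 (lagging)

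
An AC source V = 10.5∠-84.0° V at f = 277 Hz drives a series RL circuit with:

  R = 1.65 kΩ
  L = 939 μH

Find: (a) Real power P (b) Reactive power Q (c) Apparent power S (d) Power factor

Step 1 — Angular frequency: ω = 2π·f = 2π·277 = 1740 rad/s.
Step 2 — Component impedances:
  R: Z = R = 1650 Ω
  L: Z = jωL = j·1740·0.000939 = 0 + j1.634 Ω
Step 3 — Series combination: Z_total = R + L = 1650 + j1.634 Ω = 1650∠0.1° Ω.
Step 4 — Source phasor: V = 10.5∠-84.0° V = 1.098 - j10.44 V.
Step 5 — Current: I = V / Z = 0.0006589 - j0.006329 A = 0.006364∠-84.1° A.
Step 6 — Complex power: S = V·I* = 0.06682 + j6.618e-05 VA.
Step 7 — Real power: P = Re(S) = 0.06682 W.
Step 8 — Reactive power: Q = Im(S) = 6.618e-05 VAR.
Step 9 — Apparent power: |S| = 0.06682 VA.
Step 10 — Power factor: PF = P/|S| = 1 (lagging).

(a) P = 0.06682 W  (b) Q = 6.618e-05 VAR  (c) S = 0.06682 VA  (d) PF = 1 (lagging)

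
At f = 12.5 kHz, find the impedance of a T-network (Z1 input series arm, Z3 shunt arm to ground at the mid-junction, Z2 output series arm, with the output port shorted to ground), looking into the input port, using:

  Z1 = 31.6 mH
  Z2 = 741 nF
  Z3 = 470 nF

Step 1 — Angular frequency: ω = 2π·f = 2π·1.25e+04 = 7.854e+04 rad/s.
Step 2 — Component impedances:
  Z1: Z = jωL = j·7.854e+04·0.0316 = 0 + j2482 Ω
  Z2: Z = 1/(jωC) = -j/(ω·C) = 0 - j17.18 Ω
  Z3: Z = 1/(jωC) = -j/(ω·C) = 0 - j27.09 Ω
Step 3 — With the output port shorted to ground, the output series arm Z2 runs from the junction to ground; the shunt arm Z3 also runs from the junction to ground. They appear in parallel: Z3 || Z2 = 0 - j10.51 Ω.
Step 4 — Series with input arm Z1: Z_in = Z1 + (Z3 || Z2) = 0 + j2471 Ω = 2471∠90.0° Ω.

Z = 0 + j2471 Ω = 2471∠90.0° Ω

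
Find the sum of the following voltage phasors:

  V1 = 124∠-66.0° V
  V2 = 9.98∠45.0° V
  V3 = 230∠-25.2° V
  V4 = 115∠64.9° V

Step 1 — Convert each phasor to rectangular form:
  V1 = 124·(cos(-66.0°) + j·sin(-66.0°)) = 50.44 - j113.3 V
  V2 = 9.98·(cos(45.0°) + j·sin(45.0°)) = 7.057 + j7.057 V
  V3 = 230·(cos(-25.2°) + j·sin(-25.2°)) = 208.1 - j97.93 V
  V4 = 115·(cos(64.9°) + j·sin(64.9°)) = 48.78 + j104.1 V
Step 2 — Sum components: V_total = 314.4 - j100 V.
Step 3 — Convert to polar: |V_total| = 329.9 V, ∠V_total = -17.6°.

V_total = 329.9∠-17.6° V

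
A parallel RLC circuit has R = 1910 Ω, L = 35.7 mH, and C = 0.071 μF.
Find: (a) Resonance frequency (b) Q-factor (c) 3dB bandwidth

Step 1 — Resonance: ω₀ = 1/√(LC) = 1/√(0.0357·7.1e-08) = 1.986e+04 rad/s.
Step 2 — f₀ = ω₀/(2π) = 3161 Hz.
Step 3 — Parallel Q: Q = R/(ω₀L) = 1910/(1.986e+04·0.0357) = 2.694.
Step 4 — Bandwidth: Δω = ω₀/Q = 7374 rad/s; BW = Δω/(2π) = 1174 Hz.

(a) f₀ = 3161 Hz  (b) Q = 2.694  (c) BW = 1174 Hz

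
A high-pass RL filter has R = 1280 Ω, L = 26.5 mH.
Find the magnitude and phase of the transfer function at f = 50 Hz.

Step 1 — Angular frequency: ω = 2π·50 = 314.2 rad/s.
Step 2 — Transfer function: H(jω) = jωL/(R + jωL).
Step 3 — Numerator jωL = j·8.325; denominator R + jωL = 1280 + j8.325.
Step 4 — H = 4.23e-05 + j0.006504.
Step 5 — Magnitude: |H| = 0.006504 (-43.7 dB); phase: φ = 89.6°.

|H| = 0.006504 (-43.7 dB), φ = 89.6°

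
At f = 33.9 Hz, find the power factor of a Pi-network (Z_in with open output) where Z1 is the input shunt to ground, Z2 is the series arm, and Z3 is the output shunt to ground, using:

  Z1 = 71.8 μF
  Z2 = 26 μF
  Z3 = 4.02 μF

Step 1 — Angular frequency: ω = 2π·f = 2π·33.9 = 213 rad/s.
Step 2 — Component impedances:
  Z1: Z = 1/(jωC) = -j/(ω·C) = 0 - j65.39 Ω
  Z2: Z = 1/(jωC) = -j/(ω·C) = 0 - j180.6 Ω
  Z3: Z = 1/(jωC) = -j/(ω·C) = 0 - j1168 Ω
Step 3 — With open output, the series arm Z2 and the output shunt Z3 appear in series to ground: Z2 + Z3 = 0 - j1348 Ω.
Step 4 — Parallel with input shunt Z1: Z_in = Z1 || (Z2 + Z3) = 0 - j62.36 Ω = 62.36∠-90.0° Ω.
Step 5 — Power factor: PF = cos(φ) = Re(Z)/|Z| = 0/62.36 = 0.
Step 6 — Type: Im(Z) = -62.36 ⇒ leading (phase φ = -90.0°).

PF = 0 (leading, φ = -90.0°)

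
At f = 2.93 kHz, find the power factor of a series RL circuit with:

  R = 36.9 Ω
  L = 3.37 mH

Step 1 — Angular frequency: ω = 2π·f = 2π·2930 = 1.841e+04 rad/s.
Step 2 — Component impedances:
  R: Z = R = 36.9 Ω
  L: Z = jωL = j·1.841e+04·0.00337 = 0 + j62.04 Ω
Step 3 — Series combination: Z_total = R + L = 36.9 + j62.04 Ω = 72.18∠59.3° Ω.
Step 4 — Power factor: PF = cos(φ) = Re(Z)/|Z| = 36.9/72.18 = 0.5112.
Step 5 — Type: Im(Z) = 62.04 ⇒ lagging (phase φ = 59.3°).

PF = 0.5112 (lagging, φ = 59.3°)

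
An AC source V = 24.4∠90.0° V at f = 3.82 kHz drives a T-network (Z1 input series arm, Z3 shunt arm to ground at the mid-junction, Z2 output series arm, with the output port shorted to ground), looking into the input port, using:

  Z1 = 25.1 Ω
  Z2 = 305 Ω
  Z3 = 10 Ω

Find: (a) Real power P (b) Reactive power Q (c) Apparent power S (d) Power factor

Step 1 — Angular frequency: ω = 2π·f = 2π·3820 = 2.4e+04 rad/s.
Step 2 — Component impedances:
  Z1: Z = R = 25.1 Ω
  Z2: Z = R = 305 Ω
  Z3: Z = R = 10 Ω
Step 3 — With the output port shorted to ground, the output series arm Z2 runs from the junction to ground; the shunt arm Z3 also runs from the junction to ground. They appear in parallel: Z3 || Z2 = 9.683 Ω.
Step 4 — Series with input arm Z1: Z_in = Z1 + (Z3 || Z2) = 34.78 Ω = 34.78∠0.0° Ω.
Step 5 — Source phasor: V = 24.4∠90.0° V = 0 + j24.4 V.
Step 6 — Current: I = V / Z = 0 + j0.7015 A = 0.7015∠90.0° A.
Step 7 — Complex power: S = V·I* = 17.12 VA.
Step 8 — Real power: P = Re(S) = 17.12 W.
Step 9 — Reactive power: Q = Im(S) = 0 VAR.
Step 10 — Apparent power: |S| = 17.12 VA.
Step 11 — Power factor: PF = P/|S| = 1 (unity).

(a) P = 17.12 W  (b) Q = 0 VAR  (c) S = 17.12 VA  (d) PF = 1 (unity)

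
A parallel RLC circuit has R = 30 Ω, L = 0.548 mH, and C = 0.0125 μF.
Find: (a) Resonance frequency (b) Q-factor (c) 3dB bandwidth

Step 1 — Resonance: ω₀ = 1/√(LC) = 1/√(0.000548·1.25e-08) = 3.821e+05 rad/s.
Step 2 — f₀ = ω₀/(2π) = 6.081e+04 Hz.
Step 3 — Parallel Q: Q = R/(ω₀L) = 30/(3.821e+05·0.000548) = 0.1433.
Step 4 — Bandwidth: Δω = ω₀/Q = 2.667e+06 rad/s; BW = Δω/(2π) = 4.244e+05 Hz.

(a) f₀ = 6.081e+04 Hz  (b) Q = 0.1433  (c) BW = 4.244e+05 Hz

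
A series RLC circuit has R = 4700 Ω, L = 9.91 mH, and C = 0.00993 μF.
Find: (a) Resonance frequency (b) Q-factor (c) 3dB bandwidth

Step 1 — Resonance: ω₀ = 1/√(LC) = 1/√(0.00991·9.93e-09) = 1.008e+05 rad/s.
Step 2 — f₀ = ω₀/(2π) = 1.604e+04 Hz.
Step 3 — Series Q: Q = ω₀L/R = 1.008e+05·0.00991/4700 = 0.2126.
Step 4 — Bandwidth: Δω = ω₀/Q = 4.743e+05 rad/s; BW = Δω/(2π) = 7.548e+04 Hz.

(a) f₀ = 1.604e+04 Hz  (b) Q = 0.2126  (c) BW = 7.548e+04 Hz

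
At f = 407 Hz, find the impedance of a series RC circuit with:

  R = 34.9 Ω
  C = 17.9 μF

Step 1 — Angular frequency: ω = 2π·f = 2π·407 = 2557 rad/s.
Step 2 — Component impedances:
  R: Z = R = 34.9 Ω
  C: Z = 1/(jωC) = -j/(ω·C) = 0 - j21.85 Ω
Step 3 — Series combination: Z_total = R + C = 34.9 - j21.85 Ω = 41.17∠-32.0° Ω.

Z = 34.9 - j21.85 Ω = 41.17∠-32.0° Ω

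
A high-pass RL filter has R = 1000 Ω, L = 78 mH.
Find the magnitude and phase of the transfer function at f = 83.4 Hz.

Step 1 — Angular frequency: ω = 2π·83.4 = 524 rad/s.
Step 2 — Transfer function: H(jω) = jωL/(R + jωL).
Step 3 — Numerator jωL = j·40.87; denominator R + jωL = 1000 + j40.87.
Step 4 — H = 0.001668 + j0.04081.
Step 5 — Magnitude: |H| = 0.04084 (-27.8 dB); phase: φ = 87.7°.

|H| = 0.04084 (-27.8 dB), φ = 87.7°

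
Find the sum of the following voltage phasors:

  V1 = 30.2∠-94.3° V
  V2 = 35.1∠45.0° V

Step 1 — Convert each phasor to rectangular form:
  V1 = 30.2·(cos(-94.3°) + j·sin(-94.3°)) = -2.264 - j30.11 V
  V2 = 35.1·(cos(45.0°) + j·sin(45.0°)) = 24.82 + j24.82 V
Step 2 — Sum components: V_total = 22.56 - j5.296 V.
Step 3 — Convert to polar: |V_total| = 23.17 V, ∠V_total = -13.2°.

V_total = 23.17∠-13.2° V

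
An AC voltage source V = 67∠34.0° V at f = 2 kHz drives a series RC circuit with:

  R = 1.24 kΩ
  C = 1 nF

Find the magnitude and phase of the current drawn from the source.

Step 1 — Angular frequency: ω = 2π·f = 2π·2000 = 1.257e+04 rad/s.
Step 2 — Component impedances:
  R: Z = R = 1240 Ω
  C: Z = 1/(jωC) = -j/(ω·C) = 0 - j7.958e+04 Ω
Step 3 — Series combination: Z_total = R + C = 1240 - j7.958e+04 Ω = 7.959e+04∠-89.1° Ω.
Step 4 — Source phasor: V = 67∠34.0° V = 55.55 + j37.47 V.
Step 5 — Ohm's law: I = V / Z_total = (55.55 + j37.47) / (1240 - j7.958e+04) = -0.0004598 + j0.0007052 A.
Step 6 — Convert to polar: |I| = 0.0008418 A, ∠I = 123.1°.

I = 0.0008418∠123.1° A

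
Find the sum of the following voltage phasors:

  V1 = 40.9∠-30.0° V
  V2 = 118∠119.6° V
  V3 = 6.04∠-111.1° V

Step 1 — Convert each phasor to rectangular form:
  V1 = 40.9·(cos(-30.0°) + j·sin(-30.0°)) = 35.42 - j20.45 V
  V2 = 118·(cos(119.6°) + j·sin(119.6°)) = -58.29 + j102.6 V
  V3 = 6.04·(cos(-111.1°) + j·sin(-111.1°)) = -2.174 - j5.635 V
Step 2 — Sum components: V_total = -25.04 + j76.52 V.
Step 3 — Convert to polar: |V_total| = 80.51 V, ∠V_total = 108.1°.

V_total = 80.51∠108.1° V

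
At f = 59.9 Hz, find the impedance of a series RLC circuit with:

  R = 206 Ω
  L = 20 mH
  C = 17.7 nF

Step 1 — Angular frequency: ω = 2π·f = 2π·59.9 = 376.4 rad/s.
Step 2 — Component impedances:
  R: Z = R = 206 Ω
  L: Z = jωL = j·376.4·0.02 = 0 + j7.527 Ω
  C: Z = 1/(jωC) = -j/(ω·C) = 0 - j1.501e+05 Ω
Step 3 — Series combination: Z_total = R + L + C = 206 - j1.501e+05 Ω = 1.501e+05∠-89.9° Ω.

Z = 206 - j1.501e+05 Ω = 1.501e+05∠-89.9° Ω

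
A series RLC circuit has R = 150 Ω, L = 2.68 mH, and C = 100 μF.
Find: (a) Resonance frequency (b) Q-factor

Step 1 — Resonance condition Im(Z)=0 gives ω₀ = 1/√(LC).
Step 2 — ω₀ = 1/√(0.00268·0.0001) = 1932 rad/s.
Step 3 — f₀ = ω₀/(2π) = 307.4 Hz.
Step 4 — Series Q: Q = ω₀L/R = 1932·0.00268/150 = 0.03451.

(a) f₀ = 307.4 Hz  (b) Q = 0.03451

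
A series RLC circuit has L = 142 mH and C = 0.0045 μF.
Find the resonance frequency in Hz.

Step 1 — Resonance condition Im(Z)=0 gives ω₀ = 1/√(LC).
Step 2 — ω₀ = 1/√(0.142·4.5e-09) = 3.956e+04 rad/s.
Step 3 — f₀ = ω₀/(2π) = 6296 Hz.

f₀ = 6296 Hz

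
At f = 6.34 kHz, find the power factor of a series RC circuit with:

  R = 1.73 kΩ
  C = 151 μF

Step 1 — Angular frequency: ω = 2π·f = 2π·6340 = 3.984e+04 rad/s.
Step 2 — Component impedances:
  R: Z = R = 1730 Ω
  C: Z = 1/(jωC) = -j/(ω·C) = 0 - j0.1662 Ω
Step 3 — Series combination: Z_total = R + C = 1730 - j0.1662 Ω = 1730∠-0.0° Ω.
Step 4 — Power factor: PF = cos(φ) = Re(Z)/|Z| = 1730/1730 = 1.
Step 5 — Type: Im(Z) = -0.1662 ⇒ leading (phase φ = -0.0°).

PF = 1 (leading, φ = -0.0°)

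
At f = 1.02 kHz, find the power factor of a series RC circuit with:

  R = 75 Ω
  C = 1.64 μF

Step 1 — Angular frequency: ω = 2π·f = 2π·1020 = 6409 rad/s.
Step 2 — Component impedances:
  R: Z = R = 75 Ω
  C: Z = 1/(jωC) = -j/(ω·C) = 0 - j95.14 Ω
Step 3 — Series combination: Z_total = R + C = 75 - j95.14 Ω = 121.1∠-51.8° Ω.
Step 4 — Power factor: PF = cos(φ) = Re(Z)/|Z| = 75/121.15 = 0.6191.
Step 5 — Type: Im(Z) = -95.14 ⇒ leading (phase φ = -51.8°).

PF = 0.6191 (leading, φ = -51.8°)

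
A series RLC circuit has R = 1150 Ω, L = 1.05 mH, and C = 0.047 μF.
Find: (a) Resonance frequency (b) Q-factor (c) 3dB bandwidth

Step 1 — Resonance: ω₀ = 1/√(LC) = 1/√(0.00105·4.7e-08) = 1.423e+05 rad/s.
Step 2 — f₀ = ω₀/(2π) = 2.266e+04 Hz.
Step 3 — Series Q: Q = ω₀L/R = 1.423e+05·0.00105/1150 = 0.13.
Step 4 — Bandwidth: Δω = ω₀/Q = 1.095e+06 rad/s; BW = Δω/(2π) = 1.743e+05 Hz.

(a) f₀ = 2.266e+04 Hz  (b) Q = 0.13  (c) BW = 1.743e+05 Hz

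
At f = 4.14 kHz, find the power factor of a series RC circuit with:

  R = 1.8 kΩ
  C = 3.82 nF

Step 1 — Angular frequency: ω = 2π·f = 2π·4140 = 2.601e+04 rad/s.
Step 2 — Component impedances:
  R: Z = R = 1800 Ω
  C: Z = 1/(jωC) = -j/(ω·C) = 0 - j1.006e+04 Ω
Step 3 — Series combination: Z_total = R + C = 1800 - j1.006e+04 Ω = 1.022e+04∠-79.9° Ω.
Step 4 — Power factor: PF = cos(φ) = Re(Z)/|Z| = 1800/1.022e+04 = 0.1761.
Step 5 — Type: Im(Z) = -1.006e+04 ⇒ leading (phase φ = -79.9°).

PF = 0.1761 (leading, φ = -79.9°)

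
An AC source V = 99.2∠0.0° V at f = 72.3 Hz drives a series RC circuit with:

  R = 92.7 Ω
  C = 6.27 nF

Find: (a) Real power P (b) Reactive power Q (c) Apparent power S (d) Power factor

Step 1 — Angular frequency: ω = 2π·f = 2π·72.3 = 454.3 rad/s.
Step 2 — Component impedances:
  R: Z = R = 92.7 Ω
  C: Z = 1/(jωC) = -j/(ω·C) = 0 - j3.511e+05 Ω
Step 3 — Series combination: Z_total = R + C = 92.7 - j3.511e+05 Ω = 3.511e+05∠-90.0° Ω.
Step 4 — Source phasor: V = 99.2∠0.0° V = 99.2 V.
Step 5 — Current: I = V / Z = 7.46e-08 + j0.0002826 A = 0.0002826∠90.0° A.
Step 6 — Complex power: S = V·I* = 7.401e-06 - j0.02803 VA.
Step 7 — Real power: P = Re(S) = 7.401e-06 W.
Step 8 — Reactive power: Q = Im(S) = -0.02803 VAR.
Step 9 — Apparent power: |S| = 0.02803 VA.
Step 10 — Power factor: PF = P/|S| = 0.000264 (leading).

(a) P = 7.401e-06 W  (b) Q = -0.02803 VAR  (c) S = 0.02803 VA  (d) PF = 0.000264 (leading)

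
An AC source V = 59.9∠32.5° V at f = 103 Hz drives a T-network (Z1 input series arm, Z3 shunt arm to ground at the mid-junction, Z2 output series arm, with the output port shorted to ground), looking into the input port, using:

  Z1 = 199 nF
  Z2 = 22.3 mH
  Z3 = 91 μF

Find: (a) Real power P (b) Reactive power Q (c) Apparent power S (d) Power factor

Step 1 — Angular frequency: ω = 2π·f = 2π·103 = 647.2 rad/s.
Step 2 — Component impedances:
  Z1: Z = 1/(jωC) = -j/(ω·C) = 0 - j7765 Ω
  Z2: Z = jωL = j·647.2·0.0223 = 0 + j14.43 Ω
  Z3: Z = 1/(jωC) = -j/(ω·C) = 0 - j16.98 Ω
Step 3 — With the output port shorted to ground, the output series arm Z2 runs from the junction to ground; the shunt arm Z3 also runs from the junction to ground. They appear in parallel: Z3 || Z2 = 0 + j96.16 Ω.
Step 4 — Series with input arm Z1: Z_in = Z1 + (Z3 || Z2) = 0 - j7669 Ω = 7669∠-90.0° Ω.
Step 5 — Source phasor: V = 59.9∠32.5° V = 50.52 + j32.18 V.
Step 6 — Current: I = V / Z = -0.004197 + j0.006588 A = 0.007811∠122.5° A.
Step 7 — Complex power: S = V·I* = 0 - j0.4679 VA.
Step 8 — Real power: P = Re(S) = 0 W.
Step 9 — Reactive power: Q = Im(S) = -0.4679 VAR.
Step 10 — Apparent power: |S| = 0.4679 VA.
Step 11 — Power factor: PF = P/|S| = 0 (leading).

(a) P = 0 W  (b) Q = -0.4679 VAR  (c) S = 0.4679 VA  (d) PF = 0 (leading)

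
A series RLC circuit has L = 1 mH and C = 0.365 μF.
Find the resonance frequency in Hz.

Step 1 — Resonance condition Im(Z)=0 gives ω₀ = 1/√(LC).
Step 2 — ω₀ = 1/√(0.001·3.65e-07) = 5.234e+04 rad/s.
Step 3 — f₀ = ω₀/(2π) = 8331 Hz.

f₀ = 8331 Hz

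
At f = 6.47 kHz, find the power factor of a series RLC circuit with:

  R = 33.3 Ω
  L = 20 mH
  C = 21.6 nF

Step 1 — Angular frequency: ω = 2π·f = 2π·6470 = 4.065e+04 rad/s.
Step 2 — Component impedances:
  R: Z = R = 33.3 Ω
  L: Z = jωL = j·4.065e+04·0.02 = 0 + j813 Ω
  C: Z = 1/(jωC) = -j/(ω·C) = 0 - j1139 Ω
Step 3 — Series combination: Z_total = R + L + C = 33.3 - j325.8 Ω = 327.5∠-84.2° Ω.
Step 4 — Power factor: PF = cos(φ) = Re(Z)/|Z| = 33.3/327.5 = 0.1017.
Step 5 — Type: Im(Z) = -325.8 ⇒ leading (phase φ = -84.2°).

PF = 0.1017 (leading, φ = -84.2°)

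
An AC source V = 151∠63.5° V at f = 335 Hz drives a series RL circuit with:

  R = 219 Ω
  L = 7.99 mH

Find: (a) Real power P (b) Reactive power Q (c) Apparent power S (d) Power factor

Step 1 — Angular frequency: ω = 2π·f = 2π·335 = 2105 rad/s.
Step 2 — Component impedances:
  R: Z = R = 219 Ω
  L: Z = jωL = j·2105·0.00799 = 0 + j16.82 Ω
Step 3 — Series combination: Z_total = R + L = 219 + j16.82 Ω = 219.6∠4.4° Ω.
Step 4 — Source phasor: V = 151∠63.5° V = 67.38 + j135.1 V.
Step 5 — Current: I = V / Z = 0.353 + j0.59 A = 0.6875∠59.1° A.
Step 6 — Complex power: S = V·I* = 103.5 + j7.948 VA.
Step 7 — Real power: P = Re(S) = 103.5 W.
Step 8 — Reactive power: Q = Im(S) = 7.948 VAR.
Step 9 — Apparent power: |S| = 103.8 VA.
Step 10 — Power factor: PF = P/|S| = 0.9971 (lagging).

(a) P = 103.5 W  (b) Q = 7.948 VAR  (c) S = 103.8 VA  (d) PF = 0.9971 (lagging)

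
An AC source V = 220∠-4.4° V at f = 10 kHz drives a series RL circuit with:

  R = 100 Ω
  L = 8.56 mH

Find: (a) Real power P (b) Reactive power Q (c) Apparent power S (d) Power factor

Step 1 — Angular frequency: ω = 2π·f = 2π·1e+04 = 6.283e+04 rad/s.
Step 2 — Component impedances:
  R: Z = R = 100 Ω
  L: Z = jωL = j·6.283e+04·0.00856 = 0 + j537.8 Ω
Step 3 — Series combination: Z_total = R + L = 100 + j537.8 Ω = 547.1∠79.5° Ω.
Step 4 — Source phasor: V = 220∠-4.4° V = 219.4 - j16.88 V.
Step 5 — Current: I = V / Z = 0.04296 - j0.3998 A = 0.4022∠-83.9° A.
Step 6 — Complex power: S = V·I* = 16.17 + j86.98 VA.
Step 7 — Real power: P = Re(S) = 16.17 W.
Step 8 — Reactive power: Q = Im(S) = 86.98 VAR.
Step 9 — Apparent power: |S| = 88.47 VA.
Step 10 — Power factor: PF = P/|S| = 0.1828 (lagging).

(a) P = 16.17 W  (b) Q = 86.98 VAR  (c) S = 88.47 VA  (d) PF = 0.1828 (lagging)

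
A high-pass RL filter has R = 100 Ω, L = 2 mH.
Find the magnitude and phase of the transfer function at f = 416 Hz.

Step 1 — Angular frequency: ω = 2π·416 = 2614 rad/s.
Step 2 — Transfer function: H(jω) = jωL/(R + jωL).
Step 3 — Numerator jωL = j·5.228; denominator R + jωL = 100 + j5.228.
Step 4 — H = 0.002725 + j0.05213.
Step 5 — Magnitude: |H| = 0.0522 (-25.6 dB); phase: φ = 87.0°.

|H| = 0.0522 (-25.6 dB), φ = 87.0°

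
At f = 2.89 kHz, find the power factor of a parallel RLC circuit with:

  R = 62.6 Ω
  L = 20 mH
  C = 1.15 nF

Step 1 — Angular frequency: ω = 2π·f = 2π·2890 = 1.816e+04 rad/s.
Step 2 — Component impedances:
  R: Z = R = 62.6 Ω
  L: Z = jωL = j·1.816e+04·0.02 = 0 + j363.2 Ω
  C: Z = 1/(jωC) = -j/(ω·C) = 0 - j4.789e+04 Ω
Step 3 — Parallel combination: 1/Z_total = 1/R + 1/L + 1/C; Z_total = 60.82 + j10.4 Ω = 61.7∠9.7° Ω.
Step 4 — Power factor: PF = cos(φ) = Re(Z)/|Z| = 60.82/61.7 = 0.9857.
Step 5 — Type: Im(Z) = 10.4 ⇒ lagging (phase φ = 9.7°).

PF = 0.9857 (lagging, φ = 9.7°)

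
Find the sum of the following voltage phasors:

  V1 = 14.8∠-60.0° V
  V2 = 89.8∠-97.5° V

Step 1 — Convert each phasor to rectangular form:
  V1 = 14.8·(cos(-60.0°) + j·sin(-60.0°)) = 7.4 - j12.82 V
  V2 = 89.8·(cos(-97.5°) + j·sin(-97.5°)) = -11.72 - j89.03 V
Step 2 — Sum components: V_total = -4.321 - j101.8 V.
Step 3 — Convert to polar: |V_total| = 101.9 V, ∠V_total = -92.4°.

V_total = 101.9∠-92.4° V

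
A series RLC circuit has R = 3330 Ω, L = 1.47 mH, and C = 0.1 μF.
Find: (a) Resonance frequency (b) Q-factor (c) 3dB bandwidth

Step 1 — Resonance condition Im(Z)=0 gives ω₀ = 1/√(LC).
Step 2 — ω₀ = 1/√(0.00147·1e-07) = 8.248e+04 rad/s.
Step 3 — f₀ = ω₀/(2π) = 1.313e+04 Hz.
Step 4 — Series Q: Q = ω₀L/R = 8.248e+04·0.00147/3330 = 0.03641.
Step 5 — 3dB bandwidth: Δω = ω₀/Q = 2.265e+06 rad/s; BW = Δω/(2π) = 3.605e+05 Hz.

(a) f₀ = 1.313e+04 Hz  (b) Q = 0.03641  (c) BW = 3.605e+05 Hz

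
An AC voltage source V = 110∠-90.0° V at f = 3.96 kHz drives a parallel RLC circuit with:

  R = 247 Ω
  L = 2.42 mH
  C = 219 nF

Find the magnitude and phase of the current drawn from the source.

Step 1 — Angular frequency: ω = 2π·f = 2π·3960 = 2.488e+04 rad/s.
Step 2 — Component impedances:
  R: Z = R = 247 Ω
  L: Z = jωL = j·2.488e+04·0.00242 = 0 + j60.21 Ω
  C: Z = 1/(jωC) = -j/(ω·C) = 0 - j183.5 Ω
Step 3 — Parallel combination: 1/Z_total = 1/R + 1/L + 1/C; Z_total = 28.73 + j79.19 Ω = 84.24∠70.1° Ω.
Step 4 — Source phasor: V = 110∠-90.0° V = 0 - j110 V.
Step 5 — Ohm's law: I = V / Z_total = (0 - j110) / (28.73 + j79.19) = -1.227 - j0.4453 A.
Step 6 — Convert to polar: |I| = 1.306 A, ∠I = -160.1°.

I = 1.306∠-160.1° A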